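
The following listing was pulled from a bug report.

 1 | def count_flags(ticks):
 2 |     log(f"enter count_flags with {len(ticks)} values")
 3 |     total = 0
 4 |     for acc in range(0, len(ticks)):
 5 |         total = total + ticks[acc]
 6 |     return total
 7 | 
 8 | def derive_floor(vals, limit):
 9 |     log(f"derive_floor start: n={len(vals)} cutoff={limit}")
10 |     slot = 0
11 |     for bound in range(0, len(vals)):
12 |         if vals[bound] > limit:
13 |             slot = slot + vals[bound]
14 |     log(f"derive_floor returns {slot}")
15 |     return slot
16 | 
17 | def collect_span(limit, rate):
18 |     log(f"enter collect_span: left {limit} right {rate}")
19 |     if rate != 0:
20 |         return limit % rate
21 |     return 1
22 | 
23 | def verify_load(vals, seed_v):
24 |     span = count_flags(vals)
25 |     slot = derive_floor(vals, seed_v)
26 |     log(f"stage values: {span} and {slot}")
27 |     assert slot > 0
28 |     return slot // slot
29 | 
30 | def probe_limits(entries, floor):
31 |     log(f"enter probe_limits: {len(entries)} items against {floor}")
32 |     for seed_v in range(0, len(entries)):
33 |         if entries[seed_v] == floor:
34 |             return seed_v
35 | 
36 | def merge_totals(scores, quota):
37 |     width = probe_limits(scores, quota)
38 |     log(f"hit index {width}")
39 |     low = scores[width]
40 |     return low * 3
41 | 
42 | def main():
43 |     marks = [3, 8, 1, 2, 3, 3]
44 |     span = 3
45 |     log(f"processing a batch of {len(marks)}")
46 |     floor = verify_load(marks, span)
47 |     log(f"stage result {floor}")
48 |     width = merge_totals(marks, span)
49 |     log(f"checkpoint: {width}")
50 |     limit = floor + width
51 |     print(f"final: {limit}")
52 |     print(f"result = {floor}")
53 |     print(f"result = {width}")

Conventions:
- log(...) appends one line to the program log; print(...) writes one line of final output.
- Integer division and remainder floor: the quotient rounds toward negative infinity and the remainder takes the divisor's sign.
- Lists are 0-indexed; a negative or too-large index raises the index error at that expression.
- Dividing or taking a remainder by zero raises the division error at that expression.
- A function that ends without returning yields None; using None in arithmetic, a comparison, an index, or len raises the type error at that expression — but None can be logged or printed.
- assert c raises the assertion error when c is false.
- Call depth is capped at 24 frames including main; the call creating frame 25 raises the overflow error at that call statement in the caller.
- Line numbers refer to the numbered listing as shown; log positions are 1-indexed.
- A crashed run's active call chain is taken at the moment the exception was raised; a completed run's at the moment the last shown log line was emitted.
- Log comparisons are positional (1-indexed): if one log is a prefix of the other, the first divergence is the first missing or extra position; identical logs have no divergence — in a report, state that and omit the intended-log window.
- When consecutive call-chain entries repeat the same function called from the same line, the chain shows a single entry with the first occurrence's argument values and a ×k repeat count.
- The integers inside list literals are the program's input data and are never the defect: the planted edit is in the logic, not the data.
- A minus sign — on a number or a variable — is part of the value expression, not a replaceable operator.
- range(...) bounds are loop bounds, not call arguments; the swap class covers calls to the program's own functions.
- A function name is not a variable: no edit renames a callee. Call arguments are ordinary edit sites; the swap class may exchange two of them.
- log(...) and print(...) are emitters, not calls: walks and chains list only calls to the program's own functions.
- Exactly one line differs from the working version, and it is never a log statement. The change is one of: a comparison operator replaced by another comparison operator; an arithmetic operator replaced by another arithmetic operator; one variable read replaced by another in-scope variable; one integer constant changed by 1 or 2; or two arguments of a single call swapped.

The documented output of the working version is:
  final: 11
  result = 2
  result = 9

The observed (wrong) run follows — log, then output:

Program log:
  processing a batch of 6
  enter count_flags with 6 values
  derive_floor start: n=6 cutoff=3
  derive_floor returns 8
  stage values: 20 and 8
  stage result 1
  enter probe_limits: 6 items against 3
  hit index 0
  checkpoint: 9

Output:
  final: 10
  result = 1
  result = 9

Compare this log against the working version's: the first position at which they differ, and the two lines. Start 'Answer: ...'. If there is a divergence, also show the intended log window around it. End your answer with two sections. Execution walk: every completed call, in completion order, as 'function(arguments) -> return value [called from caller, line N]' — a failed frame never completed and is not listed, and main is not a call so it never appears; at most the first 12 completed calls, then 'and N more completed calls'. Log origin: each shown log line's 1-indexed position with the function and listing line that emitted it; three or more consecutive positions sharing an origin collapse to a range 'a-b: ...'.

Answer: at position 6 the run shows 'stage result 1' where the working version logs 'stage result 2'.
Intended log window:
  4: derive_floor returns 8
  5: stage values: 20 and 8
  6: stage result 2
  7: enter probe_limits: 6 items against 3
Execution walk:
  count_flags([3, 8, 1, 2, 3, 3]) -> 20  [called from verify_load, line 24]
  derive_floor([3, 8, 1, 2, 3, 3], 3) -> 8  [called from verify_load, line 25]
  verify_load([3, 8, 1, 2, 3, 3], 3) -> 1  [called from main, line 46]
  probe_limits([3, 8, 1, 2, 3, 3], 3) -> 0  [called from merge_totals, line 37]
  merge_totals([3, 8, 1, 2, 3, 3], 3) -> 9  [called from main, line 48]
Log origin:
  1: from main, line 45
  2: from count_flags, line 2
  3: from derive_floor, line 9
  4: from derive_floor, line 14
  5: from verify_load, line 26
  6: from main, line 47
  7: from probe_limits, line 31
  8: from merge_totals, line 38
  9: from main, line 49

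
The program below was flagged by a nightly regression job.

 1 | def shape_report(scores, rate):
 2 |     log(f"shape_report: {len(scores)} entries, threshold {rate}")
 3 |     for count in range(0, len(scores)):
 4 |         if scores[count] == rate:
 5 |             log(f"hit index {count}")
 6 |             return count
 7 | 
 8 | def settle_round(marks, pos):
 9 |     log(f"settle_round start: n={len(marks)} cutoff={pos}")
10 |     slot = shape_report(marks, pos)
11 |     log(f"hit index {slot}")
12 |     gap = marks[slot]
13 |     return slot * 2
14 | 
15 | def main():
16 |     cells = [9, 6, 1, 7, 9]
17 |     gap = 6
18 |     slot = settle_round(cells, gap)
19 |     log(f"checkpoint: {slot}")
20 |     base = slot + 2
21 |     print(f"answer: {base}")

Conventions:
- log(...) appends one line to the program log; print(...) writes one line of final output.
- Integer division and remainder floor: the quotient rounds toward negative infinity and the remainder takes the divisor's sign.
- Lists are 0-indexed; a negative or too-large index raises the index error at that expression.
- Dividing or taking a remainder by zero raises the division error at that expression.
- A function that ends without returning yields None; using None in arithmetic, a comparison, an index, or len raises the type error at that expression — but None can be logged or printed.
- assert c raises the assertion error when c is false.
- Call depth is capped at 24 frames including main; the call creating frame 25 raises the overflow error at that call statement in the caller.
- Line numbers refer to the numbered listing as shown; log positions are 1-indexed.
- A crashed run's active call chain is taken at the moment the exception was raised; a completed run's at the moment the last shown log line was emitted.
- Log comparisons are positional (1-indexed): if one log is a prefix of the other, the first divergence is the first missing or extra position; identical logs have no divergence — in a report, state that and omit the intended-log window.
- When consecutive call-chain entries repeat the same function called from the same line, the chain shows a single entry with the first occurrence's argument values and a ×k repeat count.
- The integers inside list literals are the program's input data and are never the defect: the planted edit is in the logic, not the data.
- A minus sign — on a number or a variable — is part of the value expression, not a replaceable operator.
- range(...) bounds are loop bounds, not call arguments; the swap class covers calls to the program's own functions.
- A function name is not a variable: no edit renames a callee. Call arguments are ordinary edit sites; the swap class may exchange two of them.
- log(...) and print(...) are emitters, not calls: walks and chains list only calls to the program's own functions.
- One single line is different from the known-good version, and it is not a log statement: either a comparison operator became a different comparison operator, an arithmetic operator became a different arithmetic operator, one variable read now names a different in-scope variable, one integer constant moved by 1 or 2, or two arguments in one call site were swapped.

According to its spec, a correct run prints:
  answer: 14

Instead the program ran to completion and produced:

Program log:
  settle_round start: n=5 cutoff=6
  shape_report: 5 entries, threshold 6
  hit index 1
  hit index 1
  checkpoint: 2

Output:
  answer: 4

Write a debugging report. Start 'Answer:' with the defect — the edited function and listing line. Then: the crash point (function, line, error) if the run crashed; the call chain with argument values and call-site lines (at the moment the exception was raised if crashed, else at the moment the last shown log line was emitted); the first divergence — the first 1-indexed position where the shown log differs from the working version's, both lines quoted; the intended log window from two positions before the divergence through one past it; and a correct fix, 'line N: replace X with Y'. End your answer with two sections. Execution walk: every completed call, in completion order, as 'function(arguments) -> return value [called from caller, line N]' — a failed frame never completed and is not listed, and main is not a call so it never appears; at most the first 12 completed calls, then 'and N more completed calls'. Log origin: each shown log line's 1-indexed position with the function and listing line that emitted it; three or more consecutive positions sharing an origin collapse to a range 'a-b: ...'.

Answer: the defect is in settle_round at line 13.
Core observation: At log position 5 the runs split — shown 'checkpoint: 2', but the working version logs 'checkpoint: 12'.
Call chain: main.
First divergence: position 5; shown 'checkpoint: 2' vs intended 'checkpoint: 12'.
Intended log window:
  3: hit index 1
  4: hit index 1
  5: checkpoint: 12
Execution walk:
  shape_report([9, 6, 1, 7, 9], 6) -> 1  [called from settle_round, line 10]
  settle_round([9, 6, 1, 7, 9], 6) -> 2  [called from main, line 18]
Log origin:
  1: emitted by settle_round (line 9)
  2: emitted by shape_report (line 2)
  3: emitted by shape_report (line 5)
  4: emitted by settle_round (line 11)
  5: emitted by main (line 19)
A correct fix: line 13: replace `slot` with `gap`.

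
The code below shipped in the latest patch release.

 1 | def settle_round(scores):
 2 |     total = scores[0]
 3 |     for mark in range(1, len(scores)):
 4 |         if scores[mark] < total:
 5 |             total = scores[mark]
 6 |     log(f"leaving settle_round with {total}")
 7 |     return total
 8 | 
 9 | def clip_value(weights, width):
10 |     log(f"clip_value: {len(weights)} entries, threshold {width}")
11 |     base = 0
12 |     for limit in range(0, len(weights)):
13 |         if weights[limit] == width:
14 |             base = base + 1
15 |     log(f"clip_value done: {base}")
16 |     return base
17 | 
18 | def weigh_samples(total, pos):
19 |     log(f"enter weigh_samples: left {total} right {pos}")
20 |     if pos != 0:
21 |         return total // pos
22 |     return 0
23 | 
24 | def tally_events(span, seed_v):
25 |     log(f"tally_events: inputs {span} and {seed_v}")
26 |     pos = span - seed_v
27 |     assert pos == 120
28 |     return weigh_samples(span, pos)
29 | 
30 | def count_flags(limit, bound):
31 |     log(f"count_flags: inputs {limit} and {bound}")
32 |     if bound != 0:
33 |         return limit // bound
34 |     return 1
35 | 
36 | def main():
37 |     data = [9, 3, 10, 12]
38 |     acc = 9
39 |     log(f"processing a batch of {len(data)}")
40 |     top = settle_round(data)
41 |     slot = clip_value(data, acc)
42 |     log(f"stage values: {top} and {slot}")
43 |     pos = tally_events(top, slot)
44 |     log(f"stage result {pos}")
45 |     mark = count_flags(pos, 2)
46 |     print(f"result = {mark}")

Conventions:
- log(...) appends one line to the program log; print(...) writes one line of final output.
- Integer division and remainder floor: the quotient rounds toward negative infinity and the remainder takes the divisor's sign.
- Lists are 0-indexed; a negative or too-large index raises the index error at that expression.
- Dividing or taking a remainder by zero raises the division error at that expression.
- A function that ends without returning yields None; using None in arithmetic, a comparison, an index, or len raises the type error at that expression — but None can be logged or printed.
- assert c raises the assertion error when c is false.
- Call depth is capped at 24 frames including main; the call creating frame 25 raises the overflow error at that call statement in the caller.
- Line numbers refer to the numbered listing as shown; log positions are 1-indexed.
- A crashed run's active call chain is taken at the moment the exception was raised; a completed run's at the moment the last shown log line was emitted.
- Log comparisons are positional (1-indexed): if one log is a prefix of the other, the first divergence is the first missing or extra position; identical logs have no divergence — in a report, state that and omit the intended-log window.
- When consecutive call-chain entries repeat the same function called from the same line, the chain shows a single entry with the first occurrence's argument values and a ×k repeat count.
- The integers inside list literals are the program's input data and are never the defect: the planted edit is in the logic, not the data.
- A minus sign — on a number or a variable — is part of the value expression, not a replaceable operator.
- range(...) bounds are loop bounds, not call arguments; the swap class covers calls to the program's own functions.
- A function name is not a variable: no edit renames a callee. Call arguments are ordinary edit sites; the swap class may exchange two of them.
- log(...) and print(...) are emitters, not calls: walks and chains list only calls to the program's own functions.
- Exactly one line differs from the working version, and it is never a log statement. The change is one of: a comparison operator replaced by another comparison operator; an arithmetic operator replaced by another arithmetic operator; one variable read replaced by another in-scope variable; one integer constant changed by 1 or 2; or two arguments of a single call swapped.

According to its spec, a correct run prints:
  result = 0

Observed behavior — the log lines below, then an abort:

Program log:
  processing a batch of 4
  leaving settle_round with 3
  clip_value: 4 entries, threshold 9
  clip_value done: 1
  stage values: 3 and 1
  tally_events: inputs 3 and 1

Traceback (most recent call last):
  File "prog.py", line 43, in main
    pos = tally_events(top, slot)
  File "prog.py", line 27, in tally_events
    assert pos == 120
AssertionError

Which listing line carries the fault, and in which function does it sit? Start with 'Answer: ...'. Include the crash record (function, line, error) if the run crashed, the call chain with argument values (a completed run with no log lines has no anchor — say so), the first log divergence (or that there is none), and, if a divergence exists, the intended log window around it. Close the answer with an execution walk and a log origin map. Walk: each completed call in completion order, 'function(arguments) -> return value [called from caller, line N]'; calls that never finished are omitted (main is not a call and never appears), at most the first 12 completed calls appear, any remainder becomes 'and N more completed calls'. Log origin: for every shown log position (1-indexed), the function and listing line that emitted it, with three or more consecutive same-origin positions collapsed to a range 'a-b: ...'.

Answer: the defect is in tally_events at line 27.
The tell: After 6 matching log lines the faulty run goes silent, while the working version continues with 'enter weigh_samples: left 3 right 2'.
Crash: tally_events, line 27, AssertionError.
Call chain: main -> tally_events(3, 1) (called at line 43).
First divergence: position 7; the shown log stops at 6 lines while the working version next logs 'enter weigh_samples: left 3 right 2'.
Intended log window:
  5: stage values: 3 and 1
  6: tally_events: inputs 3 and 1
  7: enter weigh_samples: left 3 right 2
  8: stage result 1
Execution walk:
  settle_round([9, 3, 10, 12]) -> 3  [called from main, line 40]
  clip_value([9, 3, 10, 12], 9) -> 1  [called from main, line 41]
Log line origins:
  1: from main, line 39
  2: from settle_round, line 6
  3: from clip_value, line 10
  4: from clip_value, line 15
  5: from main, line 42
  6: from tally_events, line 25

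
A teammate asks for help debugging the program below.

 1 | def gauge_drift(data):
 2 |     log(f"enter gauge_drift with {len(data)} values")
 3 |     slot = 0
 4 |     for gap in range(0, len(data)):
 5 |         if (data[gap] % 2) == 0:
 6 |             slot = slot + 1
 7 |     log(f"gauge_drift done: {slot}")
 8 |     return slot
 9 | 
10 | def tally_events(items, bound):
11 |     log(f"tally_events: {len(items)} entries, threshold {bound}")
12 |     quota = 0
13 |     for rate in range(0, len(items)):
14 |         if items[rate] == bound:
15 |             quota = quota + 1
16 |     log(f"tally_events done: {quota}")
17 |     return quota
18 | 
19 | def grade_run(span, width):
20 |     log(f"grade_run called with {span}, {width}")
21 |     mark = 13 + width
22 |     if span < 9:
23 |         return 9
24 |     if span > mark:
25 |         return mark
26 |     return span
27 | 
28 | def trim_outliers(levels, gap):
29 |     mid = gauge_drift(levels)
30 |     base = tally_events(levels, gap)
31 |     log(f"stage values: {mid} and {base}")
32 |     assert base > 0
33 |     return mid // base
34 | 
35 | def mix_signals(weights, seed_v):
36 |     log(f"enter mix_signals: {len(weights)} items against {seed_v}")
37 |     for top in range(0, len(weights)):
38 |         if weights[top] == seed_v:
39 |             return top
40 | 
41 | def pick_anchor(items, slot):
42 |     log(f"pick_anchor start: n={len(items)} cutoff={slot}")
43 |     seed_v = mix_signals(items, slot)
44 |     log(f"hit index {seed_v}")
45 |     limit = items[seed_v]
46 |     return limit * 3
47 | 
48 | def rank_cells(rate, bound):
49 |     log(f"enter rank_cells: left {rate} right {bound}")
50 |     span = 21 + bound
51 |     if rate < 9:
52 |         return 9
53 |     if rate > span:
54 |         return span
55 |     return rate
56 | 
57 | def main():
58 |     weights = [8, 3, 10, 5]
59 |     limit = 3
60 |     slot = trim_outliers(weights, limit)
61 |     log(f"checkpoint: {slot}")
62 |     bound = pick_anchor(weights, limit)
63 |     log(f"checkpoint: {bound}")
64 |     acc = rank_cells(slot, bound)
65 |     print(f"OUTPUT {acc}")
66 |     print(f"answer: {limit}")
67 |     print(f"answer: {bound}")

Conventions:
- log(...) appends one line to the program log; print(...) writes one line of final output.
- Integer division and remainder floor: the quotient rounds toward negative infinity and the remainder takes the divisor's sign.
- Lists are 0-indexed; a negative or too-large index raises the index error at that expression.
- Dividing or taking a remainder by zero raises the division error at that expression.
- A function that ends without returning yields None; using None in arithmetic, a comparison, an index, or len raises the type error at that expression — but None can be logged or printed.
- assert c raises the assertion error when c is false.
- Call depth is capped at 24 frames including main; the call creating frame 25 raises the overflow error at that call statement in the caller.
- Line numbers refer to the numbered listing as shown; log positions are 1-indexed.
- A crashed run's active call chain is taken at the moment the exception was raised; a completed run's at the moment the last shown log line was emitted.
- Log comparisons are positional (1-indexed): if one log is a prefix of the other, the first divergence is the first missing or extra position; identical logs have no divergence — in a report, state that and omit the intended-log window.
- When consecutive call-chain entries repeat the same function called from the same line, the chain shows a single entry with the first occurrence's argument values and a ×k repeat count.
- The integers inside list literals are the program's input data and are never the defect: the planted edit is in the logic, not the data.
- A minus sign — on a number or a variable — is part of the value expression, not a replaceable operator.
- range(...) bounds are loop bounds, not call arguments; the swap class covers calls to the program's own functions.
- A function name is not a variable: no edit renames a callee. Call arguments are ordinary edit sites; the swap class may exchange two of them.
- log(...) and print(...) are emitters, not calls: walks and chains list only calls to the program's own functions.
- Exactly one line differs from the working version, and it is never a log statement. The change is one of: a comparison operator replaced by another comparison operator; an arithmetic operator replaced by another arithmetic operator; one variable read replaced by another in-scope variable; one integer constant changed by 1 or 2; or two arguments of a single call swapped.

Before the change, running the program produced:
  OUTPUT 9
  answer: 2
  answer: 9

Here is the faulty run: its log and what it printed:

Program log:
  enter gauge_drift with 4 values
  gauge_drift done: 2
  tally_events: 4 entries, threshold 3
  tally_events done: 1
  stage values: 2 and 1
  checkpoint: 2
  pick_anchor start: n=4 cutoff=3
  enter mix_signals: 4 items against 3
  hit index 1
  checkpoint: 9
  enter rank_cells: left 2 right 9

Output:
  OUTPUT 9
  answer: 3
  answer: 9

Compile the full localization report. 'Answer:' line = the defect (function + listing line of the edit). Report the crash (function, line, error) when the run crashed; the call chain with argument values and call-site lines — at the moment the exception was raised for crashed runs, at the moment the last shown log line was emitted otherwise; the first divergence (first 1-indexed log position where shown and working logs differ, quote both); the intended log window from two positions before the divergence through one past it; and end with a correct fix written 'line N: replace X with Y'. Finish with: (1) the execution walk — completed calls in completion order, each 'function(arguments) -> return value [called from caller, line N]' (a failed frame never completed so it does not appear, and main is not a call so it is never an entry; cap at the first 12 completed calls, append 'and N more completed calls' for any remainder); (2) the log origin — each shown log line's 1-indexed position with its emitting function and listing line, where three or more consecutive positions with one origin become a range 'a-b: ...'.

Answer: the defect is in main at line 66.
The tell: The logs agree in full; only the final output differs.
Call chain: main -> rank_cells(2, 9) (called at line 64).
First divergence: there is none — every log position agrees.
Execution walk:
  gauge_drift([8, 3, 10, 5]) -> 2  [called from trim_outliers, line 29]
  tally_events([8, 3, 10, 5], 3) -> 1  [called from trim_outliers, line 30]
  trim_outliers([8, 3, 10, 5], 3) -> 2  [called from main, line 60]
  mix_signals([8, 3, 10, 5], 3) -> 1  [called from pick_anchor, line 43]
  pick_anchor([8, 3, 10, 5], 3) -> 9  [called from main, line 62]
  rank_cells(2, 9) -> 9  [called from main, line 64]
Log origins:
  1 — gauge_drift, line 2
  2 — gauge_drift, line 7
  3 — tally_events, line 11
  4 — tally_events, line 16
  5 — trim_outliers, line 31
  6 — main, line 61
  7 — pick_anchor, line 42
  8 — mix_signals, line 36
  9 — pick_anchor, line 44
  10 — main, line 63
  11 — rank_cells, line 49
A correct fix: line 66: replace `limit` with `slot`.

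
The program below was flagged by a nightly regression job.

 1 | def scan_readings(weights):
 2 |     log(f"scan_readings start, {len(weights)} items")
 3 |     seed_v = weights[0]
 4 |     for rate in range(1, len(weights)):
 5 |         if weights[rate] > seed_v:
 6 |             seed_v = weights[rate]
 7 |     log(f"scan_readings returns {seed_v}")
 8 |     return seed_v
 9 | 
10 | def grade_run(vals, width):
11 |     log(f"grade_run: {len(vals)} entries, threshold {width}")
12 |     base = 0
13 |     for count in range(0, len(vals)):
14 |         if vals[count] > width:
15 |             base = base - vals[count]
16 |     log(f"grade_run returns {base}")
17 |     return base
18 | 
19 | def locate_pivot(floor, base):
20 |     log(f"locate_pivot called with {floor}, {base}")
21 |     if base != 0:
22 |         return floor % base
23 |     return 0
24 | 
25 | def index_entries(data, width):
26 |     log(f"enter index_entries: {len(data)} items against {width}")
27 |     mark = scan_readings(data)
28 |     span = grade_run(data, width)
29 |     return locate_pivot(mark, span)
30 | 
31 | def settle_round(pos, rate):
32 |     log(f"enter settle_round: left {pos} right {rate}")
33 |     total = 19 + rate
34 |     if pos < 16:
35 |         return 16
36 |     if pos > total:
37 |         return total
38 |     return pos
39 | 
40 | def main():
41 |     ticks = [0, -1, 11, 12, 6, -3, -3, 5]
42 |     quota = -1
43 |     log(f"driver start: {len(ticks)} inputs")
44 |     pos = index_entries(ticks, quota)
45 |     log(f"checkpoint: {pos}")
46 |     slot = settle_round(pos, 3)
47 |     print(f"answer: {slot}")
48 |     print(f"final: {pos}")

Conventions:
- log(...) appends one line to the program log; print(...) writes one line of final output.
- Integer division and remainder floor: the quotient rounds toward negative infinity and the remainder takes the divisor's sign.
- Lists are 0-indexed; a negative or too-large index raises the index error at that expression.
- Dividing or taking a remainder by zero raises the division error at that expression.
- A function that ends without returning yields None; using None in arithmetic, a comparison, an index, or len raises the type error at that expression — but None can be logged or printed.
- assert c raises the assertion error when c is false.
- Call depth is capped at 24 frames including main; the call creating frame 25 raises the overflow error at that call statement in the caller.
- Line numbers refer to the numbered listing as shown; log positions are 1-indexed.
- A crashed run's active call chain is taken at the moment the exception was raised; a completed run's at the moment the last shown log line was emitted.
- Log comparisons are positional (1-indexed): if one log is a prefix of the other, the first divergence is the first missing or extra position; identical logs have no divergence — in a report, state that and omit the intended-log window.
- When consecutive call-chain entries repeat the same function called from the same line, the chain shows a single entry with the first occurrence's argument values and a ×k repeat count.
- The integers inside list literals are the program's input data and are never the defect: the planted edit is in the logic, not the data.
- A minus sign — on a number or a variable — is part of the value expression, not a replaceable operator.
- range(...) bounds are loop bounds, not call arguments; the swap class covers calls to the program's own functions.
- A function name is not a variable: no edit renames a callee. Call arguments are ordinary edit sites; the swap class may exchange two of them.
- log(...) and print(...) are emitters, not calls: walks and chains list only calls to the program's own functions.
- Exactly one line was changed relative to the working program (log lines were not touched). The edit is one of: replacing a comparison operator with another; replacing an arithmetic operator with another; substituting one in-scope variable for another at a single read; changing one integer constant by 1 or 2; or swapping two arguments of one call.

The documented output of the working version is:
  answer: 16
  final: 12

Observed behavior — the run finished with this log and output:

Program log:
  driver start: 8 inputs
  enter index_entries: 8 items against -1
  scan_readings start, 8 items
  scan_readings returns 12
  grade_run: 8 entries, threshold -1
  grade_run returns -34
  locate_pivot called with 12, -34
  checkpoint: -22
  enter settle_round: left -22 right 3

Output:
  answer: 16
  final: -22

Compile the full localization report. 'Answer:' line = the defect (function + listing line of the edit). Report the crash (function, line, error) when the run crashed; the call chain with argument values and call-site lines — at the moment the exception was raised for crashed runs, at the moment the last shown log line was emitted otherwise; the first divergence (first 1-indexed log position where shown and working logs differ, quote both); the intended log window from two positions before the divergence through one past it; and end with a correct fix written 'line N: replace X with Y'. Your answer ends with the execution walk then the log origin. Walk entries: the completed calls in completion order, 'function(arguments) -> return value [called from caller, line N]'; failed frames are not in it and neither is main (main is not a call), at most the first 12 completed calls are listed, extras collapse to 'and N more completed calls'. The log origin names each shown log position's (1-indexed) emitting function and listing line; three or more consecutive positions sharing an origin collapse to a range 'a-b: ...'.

Answer: the defect is in grade_run at line 15.
Key fact: The earliest visible damage is log position 6 — 'grade_run returns -34' rather than the intended 'grade_run returns 34'.
Call chain: main -> settle_round(-22, 3) (called at line 46).
First divergence: at position 6 the run shows 'grade_run returns -34' where the working version logs 'grade_run returns 34'.
Intended log window:
  4: scan_readings returns 12
  5: grade_run: 8 entries, threshold -1
  6: grade_run returns 34
  7: locate_pivot called with 12, 34
Execution walk:
  scan_readings([0, -1, 11, 12, 6, -3, -3, 5]) -> 12  [called from index_entries, line 27]
  grade_run([0, -1, 11, 12, 6, -3, -3, 5], -1) -> -34  [called from index_entries, line 28]
  locate_pivot(12, -34) -> -22  [called from index_entries, line 29]
  index_entries([0, -1, 11, 12, 6, -3, -3, 5], -1) -> -22  [called from main, line 44]
  settle_round(-22, 3) -> 16  [called from main, line 46]
Origin of each log line:
  1: from main, line 43
  2: from index_entries, line 26
  3: from scan_readings, line 2
  4: from scan_readings, line 7
  5: from grade_run, line 11
  6: from grade_run, line 16
  7: from locate_pivot, line 20
  8: from main, line 45
  9: from settle_round, line 32
A correct fix: line 15: replace `-` with `+`.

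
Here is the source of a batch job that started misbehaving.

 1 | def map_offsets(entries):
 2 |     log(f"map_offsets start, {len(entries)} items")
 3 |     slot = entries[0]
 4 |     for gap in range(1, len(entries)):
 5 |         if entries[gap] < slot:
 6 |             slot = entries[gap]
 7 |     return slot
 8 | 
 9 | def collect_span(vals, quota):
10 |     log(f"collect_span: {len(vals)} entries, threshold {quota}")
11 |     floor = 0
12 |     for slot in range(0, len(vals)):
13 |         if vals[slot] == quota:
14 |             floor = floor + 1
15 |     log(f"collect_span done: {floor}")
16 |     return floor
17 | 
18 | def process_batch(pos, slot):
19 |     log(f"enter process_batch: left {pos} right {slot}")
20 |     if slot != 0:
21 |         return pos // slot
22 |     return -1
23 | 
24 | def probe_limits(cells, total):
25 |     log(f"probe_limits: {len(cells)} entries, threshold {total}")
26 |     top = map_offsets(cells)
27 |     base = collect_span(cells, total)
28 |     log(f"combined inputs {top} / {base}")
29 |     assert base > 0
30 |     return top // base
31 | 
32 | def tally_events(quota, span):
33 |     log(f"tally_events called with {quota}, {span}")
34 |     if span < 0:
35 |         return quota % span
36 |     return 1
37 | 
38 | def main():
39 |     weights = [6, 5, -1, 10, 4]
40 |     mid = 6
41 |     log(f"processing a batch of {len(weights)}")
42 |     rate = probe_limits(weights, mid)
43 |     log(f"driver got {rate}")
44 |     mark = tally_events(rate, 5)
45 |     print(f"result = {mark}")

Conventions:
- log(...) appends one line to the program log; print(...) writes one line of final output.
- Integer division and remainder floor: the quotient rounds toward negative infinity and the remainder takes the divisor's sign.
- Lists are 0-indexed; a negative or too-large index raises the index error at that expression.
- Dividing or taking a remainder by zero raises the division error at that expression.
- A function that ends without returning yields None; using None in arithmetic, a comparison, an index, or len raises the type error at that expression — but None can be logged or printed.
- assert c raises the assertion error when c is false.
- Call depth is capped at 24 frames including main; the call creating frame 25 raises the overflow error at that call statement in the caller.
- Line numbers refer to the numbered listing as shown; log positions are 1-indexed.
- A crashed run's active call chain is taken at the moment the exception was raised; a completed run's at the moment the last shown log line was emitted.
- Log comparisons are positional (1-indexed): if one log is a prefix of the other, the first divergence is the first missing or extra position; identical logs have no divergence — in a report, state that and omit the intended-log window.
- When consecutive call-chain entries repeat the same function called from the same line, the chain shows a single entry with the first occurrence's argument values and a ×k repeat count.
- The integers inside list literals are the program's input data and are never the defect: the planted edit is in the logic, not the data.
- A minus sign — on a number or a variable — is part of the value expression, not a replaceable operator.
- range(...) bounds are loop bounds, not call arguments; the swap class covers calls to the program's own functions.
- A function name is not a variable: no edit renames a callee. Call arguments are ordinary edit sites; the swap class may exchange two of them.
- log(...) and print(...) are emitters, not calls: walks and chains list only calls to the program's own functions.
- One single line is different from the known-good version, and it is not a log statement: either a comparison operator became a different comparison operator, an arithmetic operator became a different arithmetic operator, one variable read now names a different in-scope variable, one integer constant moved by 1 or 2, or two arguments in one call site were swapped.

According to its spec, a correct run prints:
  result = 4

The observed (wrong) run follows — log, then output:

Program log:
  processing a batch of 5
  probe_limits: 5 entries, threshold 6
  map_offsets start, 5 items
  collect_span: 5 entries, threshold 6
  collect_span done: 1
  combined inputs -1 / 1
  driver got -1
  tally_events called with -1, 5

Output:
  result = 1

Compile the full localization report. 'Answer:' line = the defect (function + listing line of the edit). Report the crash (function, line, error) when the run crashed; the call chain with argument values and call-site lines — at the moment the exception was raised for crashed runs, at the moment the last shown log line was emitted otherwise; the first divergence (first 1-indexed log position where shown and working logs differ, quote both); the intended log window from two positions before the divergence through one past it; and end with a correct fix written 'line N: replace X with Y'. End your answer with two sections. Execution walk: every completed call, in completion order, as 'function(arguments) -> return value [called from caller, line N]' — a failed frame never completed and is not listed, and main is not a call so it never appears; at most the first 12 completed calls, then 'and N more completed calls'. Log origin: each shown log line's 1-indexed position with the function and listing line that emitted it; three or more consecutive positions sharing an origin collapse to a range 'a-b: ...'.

Answer: the defect is in tally_events at line 34.
Key observation: Every logged value matches the working version; the printed result is what differs.
Call chain: main -> tally_events(-1, 5) (called at line 44).
First divergence: there is none — every log position agrees.
Execution walk:
  map_offsets([6, 5, -1, 10, 4]) -> -1  [called from probe_limits, line 26]
  collect_span([6, 5, -1, 10, 4], 6) -> 1  [called from probe_limits, line 27]
  probe_limits([6, 5, -1, 10, 4], 6) -> -1  [called from main, line 42]
  tally_events(-1, 5) -> 1  [called from main, line 44]
Origin of each log line:
  1: from main, line 41
  2: from probe_limits, line 25
  3: from map_offsets, line 2
  4: from collect_span, line 10
  5: from collect_span, line 15
  6: from probe_limits, line 28
  7: from main, line 43
  8: from tally_events, line 33
A correct fix: line 34: replace `<` with `!=`.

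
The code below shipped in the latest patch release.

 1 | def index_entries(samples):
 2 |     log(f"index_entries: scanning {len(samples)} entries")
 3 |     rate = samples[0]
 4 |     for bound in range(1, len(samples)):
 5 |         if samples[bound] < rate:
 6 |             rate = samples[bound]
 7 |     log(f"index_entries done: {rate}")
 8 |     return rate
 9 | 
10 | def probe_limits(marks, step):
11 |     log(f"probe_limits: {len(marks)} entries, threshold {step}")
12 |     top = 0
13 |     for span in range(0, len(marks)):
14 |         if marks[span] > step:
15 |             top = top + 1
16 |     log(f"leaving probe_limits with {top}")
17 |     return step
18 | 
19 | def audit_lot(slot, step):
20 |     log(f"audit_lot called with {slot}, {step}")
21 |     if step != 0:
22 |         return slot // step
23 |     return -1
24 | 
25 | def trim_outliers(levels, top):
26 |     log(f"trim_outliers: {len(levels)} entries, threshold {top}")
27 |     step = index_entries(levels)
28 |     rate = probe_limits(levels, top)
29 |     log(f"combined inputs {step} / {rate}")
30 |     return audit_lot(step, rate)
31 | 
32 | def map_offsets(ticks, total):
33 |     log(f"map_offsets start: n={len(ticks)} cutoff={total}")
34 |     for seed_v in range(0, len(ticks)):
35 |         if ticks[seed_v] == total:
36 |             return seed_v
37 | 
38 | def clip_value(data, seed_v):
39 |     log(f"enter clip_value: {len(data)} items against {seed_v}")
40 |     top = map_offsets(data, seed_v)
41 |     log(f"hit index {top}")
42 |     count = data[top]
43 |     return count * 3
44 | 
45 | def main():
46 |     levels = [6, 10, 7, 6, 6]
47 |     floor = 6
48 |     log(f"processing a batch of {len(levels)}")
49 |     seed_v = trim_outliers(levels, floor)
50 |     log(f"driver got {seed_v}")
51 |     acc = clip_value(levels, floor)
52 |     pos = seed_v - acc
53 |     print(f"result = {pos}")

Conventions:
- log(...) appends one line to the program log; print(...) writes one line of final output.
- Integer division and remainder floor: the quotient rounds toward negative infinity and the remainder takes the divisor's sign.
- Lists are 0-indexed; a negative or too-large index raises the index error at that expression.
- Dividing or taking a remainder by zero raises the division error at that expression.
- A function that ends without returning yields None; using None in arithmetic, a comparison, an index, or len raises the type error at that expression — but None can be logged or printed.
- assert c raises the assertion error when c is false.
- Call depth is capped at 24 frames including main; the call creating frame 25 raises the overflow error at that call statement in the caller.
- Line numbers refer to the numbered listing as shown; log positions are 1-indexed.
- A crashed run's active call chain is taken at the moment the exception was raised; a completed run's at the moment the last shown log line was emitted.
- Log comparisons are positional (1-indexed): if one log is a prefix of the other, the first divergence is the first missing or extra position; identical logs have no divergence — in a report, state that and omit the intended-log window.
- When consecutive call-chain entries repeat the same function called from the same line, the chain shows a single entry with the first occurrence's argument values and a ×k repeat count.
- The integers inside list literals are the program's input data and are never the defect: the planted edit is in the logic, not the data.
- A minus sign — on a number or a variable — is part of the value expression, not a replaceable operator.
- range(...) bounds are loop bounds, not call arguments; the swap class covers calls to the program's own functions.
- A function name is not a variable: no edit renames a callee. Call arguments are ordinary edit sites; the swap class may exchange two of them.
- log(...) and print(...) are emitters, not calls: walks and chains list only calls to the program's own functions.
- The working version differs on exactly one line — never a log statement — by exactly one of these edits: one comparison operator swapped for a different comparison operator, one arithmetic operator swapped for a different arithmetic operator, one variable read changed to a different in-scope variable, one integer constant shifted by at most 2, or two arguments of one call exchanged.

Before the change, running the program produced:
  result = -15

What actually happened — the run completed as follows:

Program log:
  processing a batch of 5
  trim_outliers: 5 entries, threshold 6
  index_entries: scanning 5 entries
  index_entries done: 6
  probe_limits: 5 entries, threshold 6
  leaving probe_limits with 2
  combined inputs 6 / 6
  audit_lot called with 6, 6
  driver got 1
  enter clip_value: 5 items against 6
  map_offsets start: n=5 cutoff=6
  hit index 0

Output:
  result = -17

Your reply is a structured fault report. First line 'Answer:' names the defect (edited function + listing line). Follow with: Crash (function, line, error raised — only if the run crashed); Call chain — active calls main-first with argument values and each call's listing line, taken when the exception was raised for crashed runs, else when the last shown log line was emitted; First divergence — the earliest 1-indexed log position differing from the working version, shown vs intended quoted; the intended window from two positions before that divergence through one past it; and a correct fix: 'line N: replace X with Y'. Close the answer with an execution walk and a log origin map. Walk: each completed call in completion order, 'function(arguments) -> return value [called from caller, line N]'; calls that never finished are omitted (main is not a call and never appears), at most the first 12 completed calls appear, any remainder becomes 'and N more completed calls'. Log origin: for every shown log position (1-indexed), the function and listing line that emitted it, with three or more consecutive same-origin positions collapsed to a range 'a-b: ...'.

Answer: the defect is in probe_limits at line 17.
The tell: At log position 7 the runs split — shown 'combined inputs 6 / 6', but the working version logs 'combined inputs 6 / 2'.
Call chain: main -> clip_value([6, 10, 7, 6, 6], 6) (called at line 51).
First divergence: position 7 — the shown line 'combined inputs 6 / 6' should read 'combined inputs 6 / 2'.
Intended log window:
  5: probe_limits: 5 entries, threshold 6
  6: leaving probe_limits with 2
  7: combined inputs 6 / 2
  8: audit_lot called with 6, 2
Execution walk:
  index_entries([6, 10, 7, 6, 6]) -> 6  [called from trim_outliers, line 27]
  probe_limits([6, 10, 7, 6, 6], 6) -> 6  [called from trim_outliers, line 28]
  audit_lot(6, 6) -> 1  [called from trim_outliers, line 30]
  trim_outliers([6, 10, 7, 6, 6], 6) -> 1  [called from main, line 49]
  map_offsets([6, 10, 7, 6, 6], 6) -> 0  [called from clip_value, line 40]
  clip_value([6, 10, 7, 6, 6], 6) -> 18  [called from main, line 51]
Log origins:
  1 — main, line 48
  2 — trim_outliers, line 26
  3 — index_entries, line 2
  4 — index_entries, line 7
  5 — probe_limits, line 11
  6 — probe_limits, line 16
  7 — trim_outliers, line 29
  8 — audit_lot, line 20
  9 — main, line 50
  10 — clip_value, line 39
  11 — map_offsets, line 33
  12 — clip_value, line 41
A correct fix: line 17: replace `step` with `top`.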